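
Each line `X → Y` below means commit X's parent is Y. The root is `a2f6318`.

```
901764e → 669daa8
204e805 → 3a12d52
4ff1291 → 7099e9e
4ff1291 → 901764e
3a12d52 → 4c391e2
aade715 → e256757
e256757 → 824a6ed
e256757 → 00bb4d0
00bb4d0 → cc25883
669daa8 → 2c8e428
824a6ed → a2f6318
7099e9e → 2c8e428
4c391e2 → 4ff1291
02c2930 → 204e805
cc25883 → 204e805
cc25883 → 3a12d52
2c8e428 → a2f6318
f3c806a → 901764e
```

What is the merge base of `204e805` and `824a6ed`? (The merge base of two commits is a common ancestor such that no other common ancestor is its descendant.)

Ancestors of 204e805: {204e805, 2c8e428, 3a12d52, 4c391e2, 4ff1291, 669daa8, 7099e9e, 901764e, a2f6318}.
Ancestors of 824a6ed: {824a6ed, a2f6318}.
Common ancestors: {a2f6318}.
The only common ancestor is a2f6318, so it is the merge base.

a2f6318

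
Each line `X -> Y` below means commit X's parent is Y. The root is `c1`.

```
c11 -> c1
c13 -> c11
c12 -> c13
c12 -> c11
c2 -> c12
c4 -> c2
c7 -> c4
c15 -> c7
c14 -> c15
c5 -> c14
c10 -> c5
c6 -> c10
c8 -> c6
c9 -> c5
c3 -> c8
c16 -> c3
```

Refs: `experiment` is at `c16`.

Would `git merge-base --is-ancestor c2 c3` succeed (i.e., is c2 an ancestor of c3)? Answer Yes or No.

Yes

Ancestors of c3 (commits reachable by following parents): {c1, c10, c11, c12, c13, c14, c15, c2, c3, c4, c5, c6, c7, c8}.
c2 is in that set, so it is an ancestor of c3.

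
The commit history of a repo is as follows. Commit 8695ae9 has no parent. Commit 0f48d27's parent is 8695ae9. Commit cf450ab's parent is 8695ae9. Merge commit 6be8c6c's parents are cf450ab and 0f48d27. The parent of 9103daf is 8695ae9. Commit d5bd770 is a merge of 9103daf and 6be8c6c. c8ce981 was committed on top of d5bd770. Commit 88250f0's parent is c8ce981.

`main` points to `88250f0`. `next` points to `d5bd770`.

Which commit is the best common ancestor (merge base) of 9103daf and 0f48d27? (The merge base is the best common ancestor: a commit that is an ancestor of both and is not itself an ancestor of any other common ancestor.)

8695ae9

Ancestors of 9103daf: {8695ae9, 9103daf}.
Ancestors of 0f48d27: {0f48d27, 8695ae9}.
Common ancestors: {8695ae9}.
The only common ancestor is 8695ae9, so it is the merge base.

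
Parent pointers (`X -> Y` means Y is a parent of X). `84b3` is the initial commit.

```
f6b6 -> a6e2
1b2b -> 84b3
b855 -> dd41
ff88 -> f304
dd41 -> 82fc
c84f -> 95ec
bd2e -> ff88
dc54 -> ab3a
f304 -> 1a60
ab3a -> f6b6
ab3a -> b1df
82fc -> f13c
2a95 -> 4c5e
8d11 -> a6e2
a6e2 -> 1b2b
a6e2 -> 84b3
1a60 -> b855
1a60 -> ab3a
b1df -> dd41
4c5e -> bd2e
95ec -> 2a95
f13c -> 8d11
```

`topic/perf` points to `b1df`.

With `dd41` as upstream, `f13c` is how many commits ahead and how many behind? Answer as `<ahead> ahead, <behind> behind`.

0 ahead, 2 behind

Reachable from f13c: {1b2b, 84b3, 8d11, a6e2, f13c}.
Reachable from dd41: {1b2b, 82fc, 84b3, 8d11, a6e2, dd41, f13c}.
Only in f13c's history (ahead): {} — 0.
Only in dd41's history (behind): {82fc, dd41} — 2.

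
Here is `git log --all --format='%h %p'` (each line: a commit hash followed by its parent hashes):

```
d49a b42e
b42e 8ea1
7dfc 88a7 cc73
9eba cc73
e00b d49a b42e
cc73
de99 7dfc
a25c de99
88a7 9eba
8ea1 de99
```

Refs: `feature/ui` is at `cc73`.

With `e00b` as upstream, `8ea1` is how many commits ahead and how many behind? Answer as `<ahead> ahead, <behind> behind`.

Reachable from 8ea1: {7dfc, 88a7, 8ea1, 9eba, cc73, de99}.
Reachable from e00b: {7dfc, 88a7, 8ea1, 9eba, b42e, cc73, d49a, de99, e00b}.
Only in 8ea1's history (ahead): {} — 0.
Only in e00b's history (behind): {b42e, d49a, e00b} — 3.

0 ahead, 3 behind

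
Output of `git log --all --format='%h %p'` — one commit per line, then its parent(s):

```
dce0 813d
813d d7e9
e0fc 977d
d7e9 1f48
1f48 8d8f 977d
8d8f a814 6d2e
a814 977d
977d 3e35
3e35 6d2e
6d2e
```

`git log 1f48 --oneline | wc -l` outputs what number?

6

Walking parent pointers from 1f48: reachable set = {1f48, 3e35, 6d2e, 8d8f, 977d, a814}.
That is 6 commits.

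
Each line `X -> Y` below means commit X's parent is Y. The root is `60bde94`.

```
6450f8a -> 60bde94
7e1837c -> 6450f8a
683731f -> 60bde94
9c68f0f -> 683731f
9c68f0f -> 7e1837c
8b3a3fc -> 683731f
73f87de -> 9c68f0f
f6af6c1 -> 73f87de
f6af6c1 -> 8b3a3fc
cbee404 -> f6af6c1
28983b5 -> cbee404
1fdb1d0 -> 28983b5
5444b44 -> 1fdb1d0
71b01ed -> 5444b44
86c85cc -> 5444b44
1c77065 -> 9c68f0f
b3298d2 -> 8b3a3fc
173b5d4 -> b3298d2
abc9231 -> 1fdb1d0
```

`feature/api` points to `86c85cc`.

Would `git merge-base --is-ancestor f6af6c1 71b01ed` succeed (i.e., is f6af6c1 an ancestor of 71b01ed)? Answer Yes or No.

Ancestors of 71b01ed (commits reachable by following parents): {1fdb1d0, 28983b5, 5444b44, 60bde94, 6450f8a, 683731f, 71b01ed, 73f87de, 7e1837c, 8b3a3fc, 9c68f0f, cbee404, f6af6c1}.
f6af6c1 is in that set, so it is an ancestor of 71b01ed.

Yes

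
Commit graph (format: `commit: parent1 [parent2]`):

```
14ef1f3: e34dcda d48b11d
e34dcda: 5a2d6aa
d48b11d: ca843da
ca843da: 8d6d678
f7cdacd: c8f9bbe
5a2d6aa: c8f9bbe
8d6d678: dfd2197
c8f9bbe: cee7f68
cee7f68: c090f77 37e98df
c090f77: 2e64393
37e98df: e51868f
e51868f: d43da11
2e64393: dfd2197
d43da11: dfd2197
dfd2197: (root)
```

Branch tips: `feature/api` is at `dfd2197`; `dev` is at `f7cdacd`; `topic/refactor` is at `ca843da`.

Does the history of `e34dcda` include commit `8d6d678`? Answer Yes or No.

No

Ancestors of e34dcda: {2e64393, 37e98df, 5a2d6aa, c090f77, c8f9bbe, cee7f68, d43da11, dfd2197, e34dcda, e51868f}.
8d6d678 is not in that set, so it is not an ancestor of e34dcda.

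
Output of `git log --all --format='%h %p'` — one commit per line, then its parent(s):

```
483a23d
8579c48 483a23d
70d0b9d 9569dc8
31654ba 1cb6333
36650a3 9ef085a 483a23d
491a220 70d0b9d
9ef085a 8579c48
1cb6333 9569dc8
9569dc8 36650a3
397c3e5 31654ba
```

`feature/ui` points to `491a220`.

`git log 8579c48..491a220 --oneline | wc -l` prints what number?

Reachable from 491a220: {36650a3, 483a23d, 491a220, 70d0b9d, 8579c48, 9569dc8, 9ef085a}.
Reachable from 8579c48: {483a23d, 8579c48}.
In 491a220's history but not 8579c48's: {36650a3, 491a220, 70d0b9d, 9569dc8, 9ef085a} — 5 commits.

5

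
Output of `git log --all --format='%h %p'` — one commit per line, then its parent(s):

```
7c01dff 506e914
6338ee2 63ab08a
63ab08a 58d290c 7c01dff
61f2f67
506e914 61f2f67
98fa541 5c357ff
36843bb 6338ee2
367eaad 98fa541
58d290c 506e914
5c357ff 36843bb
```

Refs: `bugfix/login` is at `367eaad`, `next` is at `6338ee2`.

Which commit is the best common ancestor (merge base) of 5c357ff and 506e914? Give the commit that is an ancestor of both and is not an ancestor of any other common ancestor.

Ancestors of 5c357ff: {36843bb, 506e914, 58d290c, 5c357ff, 61f2f67, 6338ee2, 63ab08a, 7c01dff}.
Ancestors of 506e914: {506e914, 61f2f67}.
Common ancestors: {506e914, 61f2f67}.
Among these, 506e914 is not an ancestor of any other common ancestor — it is the merge base.

506e914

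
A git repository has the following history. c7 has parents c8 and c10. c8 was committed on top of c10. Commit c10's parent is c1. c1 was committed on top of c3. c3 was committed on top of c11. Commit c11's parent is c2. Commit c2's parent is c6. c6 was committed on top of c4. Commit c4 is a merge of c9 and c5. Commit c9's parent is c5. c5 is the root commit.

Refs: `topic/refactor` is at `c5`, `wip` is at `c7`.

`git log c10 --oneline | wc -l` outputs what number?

Walking parent pointers from c10: reachable set = {c1, c10, c11, c2, c3, c4, c5, c6, c9}.
That is 9 commits.

9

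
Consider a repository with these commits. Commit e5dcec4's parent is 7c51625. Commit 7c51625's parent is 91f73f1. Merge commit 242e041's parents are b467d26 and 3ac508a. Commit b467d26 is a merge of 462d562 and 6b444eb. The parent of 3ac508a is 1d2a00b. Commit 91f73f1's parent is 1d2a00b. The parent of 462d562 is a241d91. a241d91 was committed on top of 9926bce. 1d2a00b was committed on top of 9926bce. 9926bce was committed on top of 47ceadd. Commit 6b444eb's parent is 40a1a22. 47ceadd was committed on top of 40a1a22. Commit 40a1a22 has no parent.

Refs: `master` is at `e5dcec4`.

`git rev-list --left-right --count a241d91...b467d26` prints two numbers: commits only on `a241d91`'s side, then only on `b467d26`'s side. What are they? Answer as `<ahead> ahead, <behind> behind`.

0 ahead, 3 behind

Reachable from a241d91: {40a1a22, 47ceadd, 9926bce, a241d91}.
Reachable from b467d26: {40a1a22, 462d562, 47ceadd, 6b444eb, 9926bce, a241d91, b467d26}.
Only in a241d91's history (ahead): {} — 0.
Only in b467d26's history (behind): {462d562, 6b444eb, b467d26} — 3.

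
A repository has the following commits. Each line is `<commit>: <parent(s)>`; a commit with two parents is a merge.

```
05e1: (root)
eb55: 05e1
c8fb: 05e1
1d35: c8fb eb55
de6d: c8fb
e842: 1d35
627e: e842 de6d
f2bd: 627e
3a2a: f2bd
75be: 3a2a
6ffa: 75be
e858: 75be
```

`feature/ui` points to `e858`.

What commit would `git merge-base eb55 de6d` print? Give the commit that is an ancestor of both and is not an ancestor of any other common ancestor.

05e1

Ancestors of eb55: {05e1, eb55}.
Ancestors of de6d: {05e1, c8fb, de6d}.
Common ancestors: {05e1}.
The only common ancestor is 05e1, so it is the merge base.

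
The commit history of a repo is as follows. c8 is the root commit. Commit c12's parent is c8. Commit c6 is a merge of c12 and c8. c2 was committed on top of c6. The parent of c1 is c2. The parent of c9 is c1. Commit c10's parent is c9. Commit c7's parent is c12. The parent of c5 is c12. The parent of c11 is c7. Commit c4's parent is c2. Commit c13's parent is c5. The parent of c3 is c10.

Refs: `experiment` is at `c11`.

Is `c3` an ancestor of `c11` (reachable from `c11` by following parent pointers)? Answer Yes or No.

Ancestors of c11: {c11, c12, c7, c8}.
c3 is not in that set, so it is not an ancestor of c11.

No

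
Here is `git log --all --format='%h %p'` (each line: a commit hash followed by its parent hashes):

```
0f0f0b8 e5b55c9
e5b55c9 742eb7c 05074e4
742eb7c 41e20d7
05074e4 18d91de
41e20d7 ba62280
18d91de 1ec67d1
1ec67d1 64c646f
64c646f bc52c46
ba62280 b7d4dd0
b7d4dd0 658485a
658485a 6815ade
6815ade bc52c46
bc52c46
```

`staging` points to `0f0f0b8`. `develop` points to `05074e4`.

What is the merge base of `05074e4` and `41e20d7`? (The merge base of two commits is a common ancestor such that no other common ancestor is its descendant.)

Ancestors of 05074e4: {05074e4, 18d91de, 1ec67d1, 64c646f, bc52c46}.
Ancestors of 41e20d7: {41e20d7, 658485a, 6815ade, b7d4dd0, ba62280, bc52c46}.
Common ancestors: {bc52c46}.
The only common ancestor is bc52c46, so it is the merge base.

bc52c46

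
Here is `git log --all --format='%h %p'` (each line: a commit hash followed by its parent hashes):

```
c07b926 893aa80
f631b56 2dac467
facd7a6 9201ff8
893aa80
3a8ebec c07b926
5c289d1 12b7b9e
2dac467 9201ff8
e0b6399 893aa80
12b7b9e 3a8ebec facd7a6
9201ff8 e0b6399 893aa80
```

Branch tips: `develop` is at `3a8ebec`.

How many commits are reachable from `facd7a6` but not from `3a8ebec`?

3

Reachable from facd7a6: {893aa80, 9201ff8, e0b6399, facd7a6}.
Reachable from 3a8ebec: {3a8ebec, 893aa80, c07b926}.
In facd7a6's history but not 3a8ebec's: {9201ff8, e0b6399, facd7a6} — 3 commits.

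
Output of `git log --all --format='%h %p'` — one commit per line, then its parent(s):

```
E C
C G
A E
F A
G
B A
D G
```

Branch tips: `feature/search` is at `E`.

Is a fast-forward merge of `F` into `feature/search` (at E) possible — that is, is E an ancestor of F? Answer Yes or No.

A fast-forward from E to F is possible iff E is an ancestor of F.
Ancestors of F: {A, C, E, F, G}.
E is among them, so fast-forward is possible.

Yes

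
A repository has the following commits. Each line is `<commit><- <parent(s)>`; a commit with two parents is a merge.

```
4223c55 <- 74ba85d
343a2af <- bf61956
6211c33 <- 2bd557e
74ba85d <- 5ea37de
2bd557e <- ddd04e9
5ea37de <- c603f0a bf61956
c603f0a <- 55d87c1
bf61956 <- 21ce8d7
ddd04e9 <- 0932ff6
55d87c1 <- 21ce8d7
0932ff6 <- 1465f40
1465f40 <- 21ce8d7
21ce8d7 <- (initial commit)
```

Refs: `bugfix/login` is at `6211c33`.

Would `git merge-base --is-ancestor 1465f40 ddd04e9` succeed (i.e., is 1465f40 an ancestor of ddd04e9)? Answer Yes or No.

Yes

Ancestors of ddd04e9 (commits reachable by following parents): {0932ff6, 1465f40, 21ce8d7, ddd04e9}.
1465f40 is in that set, so it is an ancestor of ddd04e9.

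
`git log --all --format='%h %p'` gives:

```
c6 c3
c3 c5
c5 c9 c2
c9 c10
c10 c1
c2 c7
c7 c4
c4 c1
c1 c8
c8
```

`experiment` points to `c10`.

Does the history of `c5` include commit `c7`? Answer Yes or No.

Ancestors of c5 (commits reachable by following parents): {c1, c10, c2, c4, c5, c7, c8, c9}.
c7 is in that set, so it is an ancestor of c5.

Yes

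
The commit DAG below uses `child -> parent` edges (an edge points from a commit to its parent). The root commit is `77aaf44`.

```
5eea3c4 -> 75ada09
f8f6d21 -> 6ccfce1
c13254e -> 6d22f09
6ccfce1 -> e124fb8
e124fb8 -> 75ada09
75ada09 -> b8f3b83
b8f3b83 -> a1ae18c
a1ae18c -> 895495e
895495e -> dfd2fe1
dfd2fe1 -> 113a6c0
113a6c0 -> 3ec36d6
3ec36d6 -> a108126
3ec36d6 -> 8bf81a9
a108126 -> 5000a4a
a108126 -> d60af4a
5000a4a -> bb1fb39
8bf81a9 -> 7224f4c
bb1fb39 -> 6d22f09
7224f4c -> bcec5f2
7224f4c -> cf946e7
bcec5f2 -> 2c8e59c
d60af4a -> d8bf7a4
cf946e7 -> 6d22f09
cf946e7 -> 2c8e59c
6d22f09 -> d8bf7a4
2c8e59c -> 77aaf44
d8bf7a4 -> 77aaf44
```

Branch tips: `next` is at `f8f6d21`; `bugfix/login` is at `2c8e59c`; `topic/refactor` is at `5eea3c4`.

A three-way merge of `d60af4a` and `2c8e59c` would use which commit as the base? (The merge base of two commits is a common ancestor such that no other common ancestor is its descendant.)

Ancestors of d60af4a: {77aaf44, d60af4a, d8bf7a4}.
Ancestors of 2c8e59c: {2c8e59c, 77aaf44}.
Common ancestors: {77aaf44}.
The only common ancestor is 77aaf44, so it is the merge base.

77aaf44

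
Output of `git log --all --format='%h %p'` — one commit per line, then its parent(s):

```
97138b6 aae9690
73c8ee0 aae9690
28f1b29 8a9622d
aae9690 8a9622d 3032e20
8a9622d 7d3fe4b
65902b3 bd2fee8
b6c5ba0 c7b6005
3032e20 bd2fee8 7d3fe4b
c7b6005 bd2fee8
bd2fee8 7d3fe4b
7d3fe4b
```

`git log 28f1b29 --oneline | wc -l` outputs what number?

Walking parent pointers from 28f1b29: reachable set = {28f1b29, 7d3fe4b, 8a9622d}.
That is 3 commits.

3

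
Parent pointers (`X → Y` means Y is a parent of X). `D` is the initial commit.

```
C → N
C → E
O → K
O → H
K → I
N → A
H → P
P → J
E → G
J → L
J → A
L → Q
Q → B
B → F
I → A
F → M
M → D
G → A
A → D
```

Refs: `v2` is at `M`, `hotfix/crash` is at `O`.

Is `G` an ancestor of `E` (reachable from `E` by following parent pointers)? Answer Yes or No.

Yes

Ancestors of E (commits reachable by following parents): {A, D, E, G}.
G is in that set, so it is an ancestor of E.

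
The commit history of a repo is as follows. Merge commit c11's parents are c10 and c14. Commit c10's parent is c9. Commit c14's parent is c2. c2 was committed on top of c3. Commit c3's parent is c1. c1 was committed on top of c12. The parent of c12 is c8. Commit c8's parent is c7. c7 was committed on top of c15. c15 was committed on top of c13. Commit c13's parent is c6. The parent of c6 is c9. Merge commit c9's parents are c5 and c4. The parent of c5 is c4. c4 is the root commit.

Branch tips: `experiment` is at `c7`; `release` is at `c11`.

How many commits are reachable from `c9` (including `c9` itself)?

3

Walking parent pointers from c9: reachable set = {c4, c5, c9}.
That is 3 commits.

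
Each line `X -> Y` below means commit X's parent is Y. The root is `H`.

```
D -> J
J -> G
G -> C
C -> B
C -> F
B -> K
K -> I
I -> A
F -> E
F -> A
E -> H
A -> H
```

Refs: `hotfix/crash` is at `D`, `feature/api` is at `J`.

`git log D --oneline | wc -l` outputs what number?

11

Walking parent pointers from D: reachable set = {A, B, C, D, E, F, G, H, I, J, K}.
That is 11 commits.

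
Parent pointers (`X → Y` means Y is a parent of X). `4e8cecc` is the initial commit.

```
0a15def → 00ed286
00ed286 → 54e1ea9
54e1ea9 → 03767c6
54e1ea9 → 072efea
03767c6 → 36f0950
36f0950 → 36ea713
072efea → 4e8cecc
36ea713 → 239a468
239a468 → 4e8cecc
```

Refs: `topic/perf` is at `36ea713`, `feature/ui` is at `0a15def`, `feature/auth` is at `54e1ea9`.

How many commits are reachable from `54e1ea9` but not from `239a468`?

5

Reachable from 54e1ea9: {03767c6, 072efea, 239a468, 36ea713, 36f0950, 4e8cecc, 54e1ea9}.
Reachable from 239a468: {239a468, 4e8cecc}.
In 54e1ea9's history but not 239a468's: {03767c6, 072efea, 36ea713, 36f0950, 54e1ea9} — 5 commits.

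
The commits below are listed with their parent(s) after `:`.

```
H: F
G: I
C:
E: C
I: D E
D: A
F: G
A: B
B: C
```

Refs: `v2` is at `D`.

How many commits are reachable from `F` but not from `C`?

Reachable from F: {A, B, C, D, E, F, G, I}.
Reachable from C: {C}.
In F's history but not C's: {A, B, D, E, F, G, I} — 7 commits.

7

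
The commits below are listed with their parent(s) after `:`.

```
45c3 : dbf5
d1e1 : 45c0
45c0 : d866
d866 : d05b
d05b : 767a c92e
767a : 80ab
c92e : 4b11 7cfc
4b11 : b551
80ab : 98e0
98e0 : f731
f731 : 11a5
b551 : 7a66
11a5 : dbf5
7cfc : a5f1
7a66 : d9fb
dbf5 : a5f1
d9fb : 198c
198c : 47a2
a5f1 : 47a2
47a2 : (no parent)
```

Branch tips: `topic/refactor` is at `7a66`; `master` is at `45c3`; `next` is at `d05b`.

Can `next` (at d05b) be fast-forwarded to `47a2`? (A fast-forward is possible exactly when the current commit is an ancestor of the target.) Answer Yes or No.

A fast-forward from d05b to 47a2 is possible iff d05b is an ancestor of 47a2.
Ancestors of 47a2: {47a2}.
d05b is not among them, so fast-forward is not possible.

No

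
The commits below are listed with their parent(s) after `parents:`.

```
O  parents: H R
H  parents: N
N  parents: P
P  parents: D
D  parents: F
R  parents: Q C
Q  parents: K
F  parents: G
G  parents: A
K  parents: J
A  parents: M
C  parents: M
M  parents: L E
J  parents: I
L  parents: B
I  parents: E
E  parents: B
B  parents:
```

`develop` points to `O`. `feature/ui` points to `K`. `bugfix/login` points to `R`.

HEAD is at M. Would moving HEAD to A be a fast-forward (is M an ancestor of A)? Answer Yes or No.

A fast-forward from M to A is possible iff M is an ancestor of A.
Ancestors of A: {A, B, E, L, M}.
M is among them, so fast-forward is possible.

Yes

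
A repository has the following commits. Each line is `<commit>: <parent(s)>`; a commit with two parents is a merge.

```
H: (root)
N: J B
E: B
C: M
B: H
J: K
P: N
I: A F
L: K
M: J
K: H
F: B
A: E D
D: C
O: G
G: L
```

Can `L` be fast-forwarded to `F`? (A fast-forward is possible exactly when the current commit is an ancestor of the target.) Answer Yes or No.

No

A fast-forward from L to F is possible iff L is an ancestor of F.
Ancestors of F: {B, F, H}.
L is not among them, so fast-forward is not possible.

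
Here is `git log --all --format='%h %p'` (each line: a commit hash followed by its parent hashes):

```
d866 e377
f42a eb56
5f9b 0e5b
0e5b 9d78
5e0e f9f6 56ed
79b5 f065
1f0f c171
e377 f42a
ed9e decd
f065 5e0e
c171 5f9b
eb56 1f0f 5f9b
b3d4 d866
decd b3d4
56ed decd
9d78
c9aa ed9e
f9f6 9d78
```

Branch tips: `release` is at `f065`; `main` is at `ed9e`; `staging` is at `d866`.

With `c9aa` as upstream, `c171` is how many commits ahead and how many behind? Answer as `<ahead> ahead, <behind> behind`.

0 ahead, 9 behind

Reachable from c171: {0e5b, 5f9b, 9d78, c171}.
Reachable from c9aa: {0e5b, 1f0f, 5f9b, 9d78, b3d4, c171, c9aa, d866, decd, e377, eb56, ed9e, f42a}.
Only in c171's history (ahead): {} — 0.
Only in c9aa's history (behind): {1f0f, b3d4, c9aa, d866, decd, e377, eb56, ed9e, f42a} — 9.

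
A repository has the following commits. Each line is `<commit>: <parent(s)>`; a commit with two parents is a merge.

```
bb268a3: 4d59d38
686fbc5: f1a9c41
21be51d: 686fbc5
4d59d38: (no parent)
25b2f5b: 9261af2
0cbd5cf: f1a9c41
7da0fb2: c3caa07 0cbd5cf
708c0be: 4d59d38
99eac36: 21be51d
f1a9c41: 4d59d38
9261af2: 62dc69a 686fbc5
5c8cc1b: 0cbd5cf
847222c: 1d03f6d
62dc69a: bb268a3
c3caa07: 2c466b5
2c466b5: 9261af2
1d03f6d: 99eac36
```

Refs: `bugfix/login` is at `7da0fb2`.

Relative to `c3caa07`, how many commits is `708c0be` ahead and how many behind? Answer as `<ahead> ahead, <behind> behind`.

Reachable from 708c0be: {4d59d38, 708c0be}.
Reachable from c3caa07: {2c466b5, 4d59d38, 62dc69a, 686fbc5, 9261af2, bb268a3, c3caa07, f1a9c41}.
Only in 708c0be's history (ahead): {708c0be} — 1.
Only in c3caa07's history (behind): {2c466b5, 62dc69a, 686fbc5, 9261af2, bb268a3, c3caa07, f1a9c41} — 7.

1 ahead, 7 behind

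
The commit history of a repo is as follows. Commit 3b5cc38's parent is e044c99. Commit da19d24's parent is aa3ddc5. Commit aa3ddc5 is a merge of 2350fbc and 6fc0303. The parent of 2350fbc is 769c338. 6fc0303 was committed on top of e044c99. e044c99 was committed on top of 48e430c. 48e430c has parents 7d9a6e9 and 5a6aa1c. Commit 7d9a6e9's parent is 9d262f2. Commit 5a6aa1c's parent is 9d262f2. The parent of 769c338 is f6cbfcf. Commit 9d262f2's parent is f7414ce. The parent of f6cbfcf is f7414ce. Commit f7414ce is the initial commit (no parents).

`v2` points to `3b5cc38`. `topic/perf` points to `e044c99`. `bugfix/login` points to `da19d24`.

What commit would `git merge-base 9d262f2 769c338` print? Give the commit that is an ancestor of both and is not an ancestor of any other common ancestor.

f7414ce

Ancestors of 9d262f2: {9d262f2, f7414ce}.
Ancestors of 769c338: {769c338, f6cbfcf, f7414ce}.
Common ancestors: {f7414ce}.
The only common ancestor is f7414ce, so it is the merge base.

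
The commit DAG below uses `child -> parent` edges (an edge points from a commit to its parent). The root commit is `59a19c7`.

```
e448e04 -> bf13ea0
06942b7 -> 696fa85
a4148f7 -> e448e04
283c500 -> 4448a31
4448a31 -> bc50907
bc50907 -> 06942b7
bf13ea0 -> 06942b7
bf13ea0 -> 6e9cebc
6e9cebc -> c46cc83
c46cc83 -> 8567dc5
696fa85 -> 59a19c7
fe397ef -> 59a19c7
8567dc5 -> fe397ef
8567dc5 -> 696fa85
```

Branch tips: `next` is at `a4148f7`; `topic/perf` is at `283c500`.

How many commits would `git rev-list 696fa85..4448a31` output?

3

Reachable from 4448a31: {06942b7, 4448a31, 59a19c7, 696fa85, bc50907}.
Reachable from 696fa85: {59a19c7, 696fa85}.
In 4448a31's history but not 696fa85's: {06942b7, 4448a31, bc50907} — 3 commits.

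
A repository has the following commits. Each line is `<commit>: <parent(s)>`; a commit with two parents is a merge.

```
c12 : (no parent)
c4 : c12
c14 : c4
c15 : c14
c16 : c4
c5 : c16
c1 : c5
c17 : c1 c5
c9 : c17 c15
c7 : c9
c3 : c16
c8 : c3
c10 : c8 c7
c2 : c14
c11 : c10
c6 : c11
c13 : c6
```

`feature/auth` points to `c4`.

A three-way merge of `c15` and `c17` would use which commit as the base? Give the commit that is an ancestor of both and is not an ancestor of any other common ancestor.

Ancestors of c15: {c12, c14, c15, c4}.
Ancestors of c17: {c1, c12, c16, c17, c4, c5}.
Common ancestors: {c12, c4}.
Among these, c4 is not an ancestor of any other common ancestor — it is the merge base.

c4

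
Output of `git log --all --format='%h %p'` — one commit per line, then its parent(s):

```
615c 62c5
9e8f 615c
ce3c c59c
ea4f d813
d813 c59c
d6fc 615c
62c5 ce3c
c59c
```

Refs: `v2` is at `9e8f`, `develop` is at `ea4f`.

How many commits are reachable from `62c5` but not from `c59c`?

2

Reachable from 62c5: {62c5, c59c, ce3c}.
Reachable from c59c: {c59c}.
In 62c5's history but not c59c's: {62c5, ce3c} — 2 commits.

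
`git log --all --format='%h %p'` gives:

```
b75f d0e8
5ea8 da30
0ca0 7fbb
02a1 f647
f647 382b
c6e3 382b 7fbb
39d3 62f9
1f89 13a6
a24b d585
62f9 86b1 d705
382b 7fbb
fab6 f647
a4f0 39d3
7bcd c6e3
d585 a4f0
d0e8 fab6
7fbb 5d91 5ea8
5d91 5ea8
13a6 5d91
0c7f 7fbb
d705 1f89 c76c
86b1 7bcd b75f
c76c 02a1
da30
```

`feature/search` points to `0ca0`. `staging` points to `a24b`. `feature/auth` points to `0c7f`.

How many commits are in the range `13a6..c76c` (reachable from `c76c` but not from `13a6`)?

Reachable from c76c: {02a1, 382b, 5d91, 5ea8, 7fbb, c76c, da30, f647}.
Reachable from 13a6: {13a6, 5d91, 5ea8, da30}.
In c76c's history but not 13a6's: {02a1, 382b, 7fbb, c76c, f647} — 5 commits.

5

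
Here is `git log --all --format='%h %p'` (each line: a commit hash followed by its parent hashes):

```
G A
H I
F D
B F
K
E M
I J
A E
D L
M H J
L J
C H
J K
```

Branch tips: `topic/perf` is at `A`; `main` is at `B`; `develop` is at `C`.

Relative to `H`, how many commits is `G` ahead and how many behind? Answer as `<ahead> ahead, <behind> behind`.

Reachable from G: {A, E, G, H, I, J, K, M}.
Reachable from H: {H, I, J, K}.
Only in G's history (ahead): {A, E, G, M} — 4.
Only in H's history (behind): {} — 0.

4 ahead, 0 behind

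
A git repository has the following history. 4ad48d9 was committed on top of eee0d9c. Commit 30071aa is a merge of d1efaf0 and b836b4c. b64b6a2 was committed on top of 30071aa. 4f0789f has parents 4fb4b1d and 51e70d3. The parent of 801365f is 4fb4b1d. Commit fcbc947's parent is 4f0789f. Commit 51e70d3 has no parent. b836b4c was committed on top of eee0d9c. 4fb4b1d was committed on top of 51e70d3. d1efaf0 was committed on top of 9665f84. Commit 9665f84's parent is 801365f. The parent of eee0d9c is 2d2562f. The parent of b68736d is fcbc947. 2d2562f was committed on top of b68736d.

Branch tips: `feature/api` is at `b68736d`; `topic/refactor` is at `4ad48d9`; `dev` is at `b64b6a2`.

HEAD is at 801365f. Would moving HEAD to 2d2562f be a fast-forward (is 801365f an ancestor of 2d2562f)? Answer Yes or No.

No

A fast-forward from 801365f to 2d2562f is possible iff 801365f is an ancestor of 2d2562f.
Ancestors of 2d2562f: {2d2562f, 4f0789f, 4fb4b1d, 51e70d3, b68736d, fcbc947}.
801365f is not among them, so fast-forward is not possible.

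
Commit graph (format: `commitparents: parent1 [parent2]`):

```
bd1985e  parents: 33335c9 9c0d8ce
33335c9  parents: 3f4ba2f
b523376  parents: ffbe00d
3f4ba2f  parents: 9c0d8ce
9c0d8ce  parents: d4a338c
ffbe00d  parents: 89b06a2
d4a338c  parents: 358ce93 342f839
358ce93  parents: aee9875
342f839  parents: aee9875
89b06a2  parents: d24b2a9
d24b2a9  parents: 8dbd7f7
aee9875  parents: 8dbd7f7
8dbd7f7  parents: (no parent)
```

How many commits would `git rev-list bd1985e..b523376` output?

4

Reachable from b523376: {89b06a2, 8dbd7f7, b523376, d24b2a9, ffbe00d}.
Reachable from bd1985e: {33335c9, 342f839, 358ce93, 3f4ba2f, 8dbd7f7, 9c0d8ce, aee9875, bd1985e, d4a338c}.
In b523376's history but not bd1985e's: {89b06a2, b523376, d24b2a9, ffbe00d} — 4 commits.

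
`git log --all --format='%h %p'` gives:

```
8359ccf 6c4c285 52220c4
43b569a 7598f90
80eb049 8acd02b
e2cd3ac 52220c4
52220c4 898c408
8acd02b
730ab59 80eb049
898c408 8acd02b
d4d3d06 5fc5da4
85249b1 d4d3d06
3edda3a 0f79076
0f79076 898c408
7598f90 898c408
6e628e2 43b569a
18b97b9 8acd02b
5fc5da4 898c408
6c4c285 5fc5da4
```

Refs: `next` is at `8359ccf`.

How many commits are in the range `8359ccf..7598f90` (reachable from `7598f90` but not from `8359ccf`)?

Reachable from 7598f90: {7598f90, 898c408, 8acd02b}.
Reachable from 8359ccf: {52220c4, 5fc5da4, 6c4c285, 8359ccf, 898c408, 8acd02b}.
In 7598f90's history but not 8359ccf's: {7598f90} — 1 commit.

1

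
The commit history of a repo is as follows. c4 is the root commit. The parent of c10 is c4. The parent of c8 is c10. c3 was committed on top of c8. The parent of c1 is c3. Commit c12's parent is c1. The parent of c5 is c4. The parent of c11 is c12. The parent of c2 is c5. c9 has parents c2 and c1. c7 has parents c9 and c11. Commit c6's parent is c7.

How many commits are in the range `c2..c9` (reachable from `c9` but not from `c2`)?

5

Reachable from c9: {c1, c10, c2, c3, c4, c5, c8, c9}.
Reachable from c2: {c2, c4, c5}.
In c9's history but not c2's: {c1, c10, c3, c8, c9} — 5 commits.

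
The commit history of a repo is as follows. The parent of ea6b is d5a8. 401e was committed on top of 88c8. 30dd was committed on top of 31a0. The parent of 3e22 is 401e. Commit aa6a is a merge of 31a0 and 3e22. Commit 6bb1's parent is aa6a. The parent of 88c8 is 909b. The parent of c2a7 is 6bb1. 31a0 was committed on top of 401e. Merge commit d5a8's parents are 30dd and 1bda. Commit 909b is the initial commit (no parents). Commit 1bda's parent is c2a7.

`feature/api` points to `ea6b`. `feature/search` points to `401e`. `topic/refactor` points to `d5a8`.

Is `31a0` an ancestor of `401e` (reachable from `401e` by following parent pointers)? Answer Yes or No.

No

Ancestors of 401e: {401e, 88c8, 909b}.
31a0 is not in that set, so it is not an ancestor of 401e.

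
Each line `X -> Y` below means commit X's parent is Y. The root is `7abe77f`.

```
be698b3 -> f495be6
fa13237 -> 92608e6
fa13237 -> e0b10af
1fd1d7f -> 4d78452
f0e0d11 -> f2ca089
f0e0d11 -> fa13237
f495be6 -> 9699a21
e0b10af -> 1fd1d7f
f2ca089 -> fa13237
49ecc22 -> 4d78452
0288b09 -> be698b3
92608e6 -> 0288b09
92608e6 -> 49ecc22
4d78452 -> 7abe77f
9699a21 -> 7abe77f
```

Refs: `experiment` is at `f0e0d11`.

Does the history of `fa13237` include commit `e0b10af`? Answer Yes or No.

Ancestors of fa13237 (commits reachable by following parents): {0288b09, 1fd1d7f, 49ecc22, 4d78452, 7abe77f, 92608e6, 9699a21, be698b3, e0b10af, f495be6, fa13237}.
e0b10af is in that set, so it is an ancestor of fa13237.

Yes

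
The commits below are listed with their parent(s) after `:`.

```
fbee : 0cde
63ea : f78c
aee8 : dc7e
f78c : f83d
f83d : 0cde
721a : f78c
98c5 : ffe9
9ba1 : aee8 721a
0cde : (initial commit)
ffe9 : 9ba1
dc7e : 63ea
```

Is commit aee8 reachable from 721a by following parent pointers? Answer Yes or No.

No

Ancestors of 721a: {0cde, 721a, f78c, f83d}.
aee8 is not in that set, so it is not an ancestor of 721a.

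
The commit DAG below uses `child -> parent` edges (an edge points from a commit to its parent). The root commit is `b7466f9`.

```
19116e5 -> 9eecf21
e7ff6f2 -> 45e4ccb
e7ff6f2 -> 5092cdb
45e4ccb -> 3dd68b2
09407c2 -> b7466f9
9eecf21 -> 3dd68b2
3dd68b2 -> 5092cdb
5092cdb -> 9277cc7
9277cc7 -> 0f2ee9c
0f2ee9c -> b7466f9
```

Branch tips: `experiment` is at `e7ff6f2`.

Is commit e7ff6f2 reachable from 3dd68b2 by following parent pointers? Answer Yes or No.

Ancestors of 3dd68b2: {0f2ee9c, 3dd68b2, 5092cdb, 9277cc7, b7466f9}.
e7ff6f2 is not in that set, so it is not an ancestor of 3dd68b2.

No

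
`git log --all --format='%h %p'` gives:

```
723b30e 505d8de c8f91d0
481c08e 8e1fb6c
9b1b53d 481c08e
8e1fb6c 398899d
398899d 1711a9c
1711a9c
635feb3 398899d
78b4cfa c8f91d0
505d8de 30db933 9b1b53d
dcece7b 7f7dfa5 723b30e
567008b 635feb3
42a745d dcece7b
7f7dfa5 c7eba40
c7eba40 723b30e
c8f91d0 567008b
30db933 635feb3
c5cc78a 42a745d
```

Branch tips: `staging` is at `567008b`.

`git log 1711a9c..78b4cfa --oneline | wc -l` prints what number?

Reachable from 78b4cfa: {1711a9c, 398899d, 567008b, 635feb3, 78b4cfa, c8f91d0}.
Reachable from 1711a9c: {1711a9c}.
In 78b4cfa's history but not 1711a9c's: {398899d, 567008b, 635feb3, 78b4cfa, c8f91d0} — 5 commits.

5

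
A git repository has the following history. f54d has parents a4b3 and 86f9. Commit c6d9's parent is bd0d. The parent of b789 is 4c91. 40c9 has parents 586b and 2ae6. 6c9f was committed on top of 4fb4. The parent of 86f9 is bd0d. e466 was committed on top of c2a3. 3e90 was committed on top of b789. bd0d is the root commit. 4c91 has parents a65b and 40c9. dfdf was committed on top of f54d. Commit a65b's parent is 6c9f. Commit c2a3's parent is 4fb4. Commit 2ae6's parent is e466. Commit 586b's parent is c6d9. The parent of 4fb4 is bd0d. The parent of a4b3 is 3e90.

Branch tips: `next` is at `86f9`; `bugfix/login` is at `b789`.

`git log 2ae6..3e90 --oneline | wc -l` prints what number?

8

Reachable from 3e90: {2ae6, 3e90, 40c9, 4c91, 4fb4, 586b, 6c9f, a65b, b789, bd0d, c2a3, c6d9, e466}.
Reachable from 2ae6: {2ae6, 4fb4, bd0d, c2a3, e466}.
In 3e90's history but not 2ae6's: {3e90, 40c9, 4c91, 586b, 6c9f, a65b, b789, c6d9} — 8 commits.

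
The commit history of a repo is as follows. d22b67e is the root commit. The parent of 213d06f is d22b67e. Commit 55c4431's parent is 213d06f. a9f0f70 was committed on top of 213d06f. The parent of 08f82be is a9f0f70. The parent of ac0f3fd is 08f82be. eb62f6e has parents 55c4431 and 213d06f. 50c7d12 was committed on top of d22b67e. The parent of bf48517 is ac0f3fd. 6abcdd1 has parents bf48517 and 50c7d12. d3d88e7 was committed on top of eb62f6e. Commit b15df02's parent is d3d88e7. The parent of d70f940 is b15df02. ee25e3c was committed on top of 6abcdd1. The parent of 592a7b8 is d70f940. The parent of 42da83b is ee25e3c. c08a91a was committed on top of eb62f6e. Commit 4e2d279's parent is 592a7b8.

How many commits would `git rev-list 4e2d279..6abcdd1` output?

6

Reachable from 6abcdd1: {08f82be, 213d06f, 50c7d12, 6abcdd1, a9f0f70, ac0f3fd, bf48517, d22b67e}.
Reachable from 4e2d279: {213d06f, 4e2d279, 55c4431, 592a7b8, b15df02, d22b67e, d3d88e7, d70f940, eb62f6e}.
In 6abcdd1's history but not 4e2d279's: {08f82be, 50c7d12, 6abcdd1, a9f0f70, ac0f3fd, bf48517} — 6 commits.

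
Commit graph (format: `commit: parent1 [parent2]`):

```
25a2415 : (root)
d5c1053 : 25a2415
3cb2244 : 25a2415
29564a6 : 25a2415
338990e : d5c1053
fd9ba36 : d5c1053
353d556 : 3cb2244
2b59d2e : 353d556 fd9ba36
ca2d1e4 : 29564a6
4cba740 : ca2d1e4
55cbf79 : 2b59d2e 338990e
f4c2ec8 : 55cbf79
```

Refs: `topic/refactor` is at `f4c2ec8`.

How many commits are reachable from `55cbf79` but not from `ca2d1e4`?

7

Reachable from 55cbf79: {25a2415, 2b59d2e, 338990e, 353d556, 3cb2244, 55cbf79, d5c1053, fd9ba36}.
Reachable from ca2d1e4: {25a2415, 29564a6, ca2d1e4}.
In 55cbf79's history but not ca2d1e4's: {2b59d2e, 338990e, 353d556, 3cb2244, 55cbf79, d5c1053, fd9ba36} — 7 commits.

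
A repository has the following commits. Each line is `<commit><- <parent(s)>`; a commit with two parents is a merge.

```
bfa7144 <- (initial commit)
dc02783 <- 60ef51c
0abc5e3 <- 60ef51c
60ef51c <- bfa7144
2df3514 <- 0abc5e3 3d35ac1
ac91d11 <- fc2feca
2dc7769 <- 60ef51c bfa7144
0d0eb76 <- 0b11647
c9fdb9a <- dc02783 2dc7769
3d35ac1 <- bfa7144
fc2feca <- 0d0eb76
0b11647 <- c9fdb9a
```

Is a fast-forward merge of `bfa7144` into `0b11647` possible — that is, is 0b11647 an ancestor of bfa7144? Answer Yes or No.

A fast-forward from 0b11647 to bfa7144 is possible iff 0b11647 is an ancestor of bfa7144.
Ancestors of bfa7144: {bfa7144}.
0b11647 is not among them, so fast-forward is not possible.

No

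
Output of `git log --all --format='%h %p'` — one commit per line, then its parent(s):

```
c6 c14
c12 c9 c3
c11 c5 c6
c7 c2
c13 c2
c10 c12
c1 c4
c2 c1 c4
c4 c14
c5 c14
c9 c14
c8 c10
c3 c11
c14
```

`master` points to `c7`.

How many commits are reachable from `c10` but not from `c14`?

Reachable from c10: {c10, c11, c12, c14, c3, c5, c6, c9}.
Reachable from c14: {c14}.
In c10's history but not c14's: {c10, c11, c12, c3, c5, c6, c9} — 7 commits.

7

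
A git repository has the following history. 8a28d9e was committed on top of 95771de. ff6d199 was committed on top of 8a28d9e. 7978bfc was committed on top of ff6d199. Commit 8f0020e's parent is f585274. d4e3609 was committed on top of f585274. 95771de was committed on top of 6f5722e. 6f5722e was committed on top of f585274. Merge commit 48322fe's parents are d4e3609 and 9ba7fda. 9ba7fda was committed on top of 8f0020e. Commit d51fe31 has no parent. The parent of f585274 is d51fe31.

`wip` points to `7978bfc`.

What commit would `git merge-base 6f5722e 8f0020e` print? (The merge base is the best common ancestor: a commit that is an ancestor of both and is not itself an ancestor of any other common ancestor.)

Ancestors of 6f5722e: {6f5722e, d51fe31, f585274}.
Ancestors of 8f0020e: {8f0020e, d51fe31, f585274}.
Common ancestors: {d51fe31, f585274}.
Among these, f585274 is not an ancestor of any other common ancestor — it is the merge base.

f585274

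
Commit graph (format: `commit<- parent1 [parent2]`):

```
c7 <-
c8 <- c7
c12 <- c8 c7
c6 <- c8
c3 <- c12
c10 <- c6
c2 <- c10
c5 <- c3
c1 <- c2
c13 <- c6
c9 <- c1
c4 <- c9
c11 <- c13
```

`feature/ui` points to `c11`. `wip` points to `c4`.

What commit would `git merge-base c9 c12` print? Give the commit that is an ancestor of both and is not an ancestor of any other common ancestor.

Ancestors of c9: {c1, c10, c2, c6, c7, c8, c9}.
Ancestors of c12: {c12, c7, c8}.
Common ancestors: {c7, c8}.
Among these, c8 is not an ancestor of any other common ancestor — it is the merge base.

c8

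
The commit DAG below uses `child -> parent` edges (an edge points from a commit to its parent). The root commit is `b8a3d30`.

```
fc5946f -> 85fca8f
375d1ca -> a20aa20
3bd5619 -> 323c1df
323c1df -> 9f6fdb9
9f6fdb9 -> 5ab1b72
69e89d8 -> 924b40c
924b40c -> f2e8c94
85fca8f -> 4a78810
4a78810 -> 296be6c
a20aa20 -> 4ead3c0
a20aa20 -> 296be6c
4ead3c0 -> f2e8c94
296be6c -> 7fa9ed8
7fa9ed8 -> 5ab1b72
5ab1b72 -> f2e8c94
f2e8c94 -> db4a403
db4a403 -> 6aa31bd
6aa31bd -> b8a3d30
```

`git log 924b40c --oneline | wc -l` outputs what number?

Walking parent pointers from 924b40c: reachable set = {6aa31bd, 924b40c, b8a3d30, db4a403, f2e8c94}.
That is 5 commits.

5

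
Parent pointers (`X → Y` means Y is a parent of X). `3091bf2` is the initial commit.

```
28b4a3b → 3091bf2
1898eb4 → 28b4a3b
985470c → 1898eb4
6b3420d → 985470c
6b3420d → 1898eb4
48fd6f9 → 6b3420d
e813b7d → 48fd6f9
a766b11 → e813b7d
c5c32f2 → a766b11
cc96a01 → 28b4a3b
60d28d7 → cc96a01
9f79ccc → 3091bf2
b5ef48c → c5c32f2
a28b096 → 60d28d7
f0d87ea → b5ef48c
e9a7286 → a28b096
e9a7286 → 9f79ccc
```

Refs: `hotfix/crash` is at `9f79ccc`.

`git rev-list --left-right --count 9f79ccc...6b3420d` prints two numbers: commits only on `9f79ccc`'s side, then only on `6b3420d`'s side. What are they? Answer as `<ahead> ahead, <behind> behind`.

Reachable from 9f79ccc: {3091bf2, 9f79ccc}.
Reachable from 6b3420d: {1898eb4, 28b4a3b, 3091bf2, 6b3420d, 985470c}.
Only in 9f79ccc's history (ahead): {9f79ccc} — 1.
Only in 6b3420d's history (behind): {1898eb4, 28b4a3b, 6b3420d, 985470c} — 4.

1 ahead, 4 behind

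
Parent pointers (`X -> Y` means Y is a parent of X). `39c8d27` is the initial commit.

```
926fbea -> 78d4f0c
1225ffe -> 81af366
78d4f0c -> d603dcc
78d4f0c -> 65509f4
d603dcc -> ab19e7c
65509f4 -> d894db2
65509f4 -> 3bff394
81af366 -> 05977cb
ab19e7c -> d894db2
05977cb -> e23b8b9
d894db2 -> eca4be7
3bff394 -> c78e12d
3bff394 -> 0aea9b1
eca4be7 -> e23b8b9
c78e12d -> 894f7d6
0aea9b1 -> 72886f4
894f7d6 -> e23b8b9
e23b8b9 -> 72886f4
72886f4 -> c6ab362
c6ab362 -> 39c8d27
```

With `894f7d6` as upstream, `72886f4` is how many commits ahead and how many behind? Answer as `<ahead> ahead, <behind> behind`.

0 ahead, 2 behind

Reachable from 72886f4: {39c8d27, 72886f4, c6ab362}.
Reachable from 894f7d6: {39c8d27, 72886f4, 894f7d6, c6ab362, e23b8b9}.
Only in 72886f4's history (ahead): {} — 0.
Only in 894f7d6's history (behind): {894f7d6, e23b8b9} — 2.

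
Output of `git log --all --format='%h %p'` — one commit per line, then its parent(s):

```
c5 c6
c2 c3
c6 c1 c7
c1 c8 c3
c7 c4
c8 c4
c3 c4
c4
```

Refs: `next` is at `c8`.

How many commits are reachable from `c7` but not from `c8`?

1

Reachable from c7: {c4, c7}.
Reachable from c8: {c4, c8}.
In c7's history but not c8's: {c7} — 1 commit.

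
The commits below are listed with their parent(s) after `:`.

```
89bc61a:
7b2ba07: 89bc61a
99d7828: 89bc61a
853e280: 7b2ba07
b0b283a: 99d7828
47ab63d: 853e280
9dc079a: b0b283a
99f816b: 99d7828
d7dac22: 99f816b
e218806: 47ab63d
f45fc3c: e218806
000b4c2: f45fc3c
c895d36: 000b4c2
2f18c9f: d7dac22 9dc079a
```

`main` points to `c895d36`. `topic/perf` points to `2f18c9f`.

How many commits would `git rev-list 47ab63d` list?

4

Walking parent pointers from 47ab63d: reachable set = {47ab63d, 7b2ba07, 853e280, 89bc61a}.
That is 4 commits.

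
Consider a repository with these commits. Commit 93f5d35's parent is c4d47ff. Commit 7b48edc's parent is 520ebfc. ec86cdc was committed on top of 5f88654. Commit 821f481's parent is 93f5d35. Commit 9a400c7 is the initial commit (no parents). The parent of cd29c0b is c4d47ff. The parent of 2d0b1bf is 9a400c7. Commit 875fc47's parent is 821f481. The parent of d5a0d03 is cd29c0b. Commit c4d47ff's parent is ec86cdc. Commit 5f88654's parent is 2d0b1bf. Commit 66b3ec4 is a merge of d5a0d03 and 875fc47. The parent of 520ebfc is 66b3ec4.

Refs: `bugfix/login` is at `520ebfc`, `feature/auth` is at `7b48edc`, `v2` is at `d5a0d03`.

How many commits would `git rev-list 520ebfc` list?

12

Walking parent pointers from 520ebfc: reachable set = {2d0b1bf, 520ebfc, 5f88654, 66b3ec4, 821f481, 875fc47, 93f5d35, 9a400c7, c4d47ff, cd29c0b, d5a0d03, ec86cdc}.
That is 12 commits.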